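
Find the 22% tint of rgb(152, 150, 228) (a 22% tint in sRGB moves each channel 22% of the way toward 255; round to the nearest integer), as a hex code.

Per channel, c → c + 0.22(255 − c):
  R: 152 + 0.22×(255−152) = 152 + 22.66 = 174.66 → 175
  G: 150 + 0.22×(255−150) = 150 + 23.1 = 173.1 → 173
  B: 228 + 0.22×(255−228) = 228 + 5.94 = 233.94 → 234
rgb(175, 173, 234) = #afadea.

#afadea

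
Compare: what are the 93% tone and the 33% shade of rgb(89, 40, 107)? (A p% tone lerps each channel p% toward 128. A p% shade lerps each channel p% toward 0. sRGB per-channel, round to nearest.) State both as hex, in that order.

93% tone:
  R: 89 + 36.27 = 125.27 → 125
  G: 40 + 81.84 = 121.84 → 122
  B: 107 + 0.93×(128−107) = 107 + 19.53 = 126.53 → 127
  → #7d7a7f
33% shade:
  R: 89 + 0.33×(0−89) = 89 − 29.37 = 59.63 → 60
  G: 40 + 0.33×(0−40) = 40 − 13.2 = 26.8 → 27
  B: 107 − 35.31 = 71.69 → 72
  → #3c1b48

#7d7a7f, #3c1b48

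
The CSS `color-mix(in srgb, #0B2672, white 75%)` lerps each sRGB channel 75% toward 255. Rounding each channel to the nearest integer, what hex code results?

#0B2672 is rgb(11, 38, 114).
Lerp each channel 75% toward 255:
  R: 11 + 0.75×(255−11) = 11 + 183 = 194 → 194
  G: 38 + 0.75×(255−38) = 38 + 162.75 = 200.75 → 201
  B: 114 + 0.75×(255−114) = 114 + 105.75 = 219.75 → 220
rgb(194, 201, 220) = #C2C9DC.

#C2C9DC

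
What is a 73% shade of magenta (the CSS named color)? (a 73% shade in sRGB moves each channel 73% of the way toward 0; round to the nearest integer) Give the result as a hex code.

CSS magenta is rgb(255, 0, 255).
Per channel, c → c + 0.73(0 − c):
  R: 255 + 0.73×(0−255) = 255 − 186.15 = 68.85 → 69
  G: 0 + 0 = 0 → 0
  B: 255 + 0.73×(0−255) = 255 − 186.15 = 68.85 → 69
rgb(69, 0, 69) = #450045.

#450045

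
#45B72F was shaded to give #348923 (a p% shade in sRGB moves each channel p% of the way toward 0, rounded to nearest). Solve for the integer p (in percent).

#45B72F is rgb(69, 183, 47); #348923 is rgb(52, 137, 35).
On the G channel (widest range): 137 ≈ 183 + (p/100)(0 − 183), so p ≈ 100×(137 − 183)/(0 − 183) = -4600/-183 = 25.14.
p = 25 reproduces all three channels after rounding.

25%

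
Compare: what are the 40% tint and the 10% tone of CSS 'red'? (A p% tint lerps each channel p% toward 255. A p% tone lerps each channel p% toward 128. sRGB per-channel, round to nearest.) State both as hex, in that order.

CSS red is rgb(255, 0, 0).
40% tint:
  R: 255 + 0.4×(255−255) = 255 + 0 = 255 → 255
  G: 0 + 102 = 102 → 102
  B: 0 + 102 = 102 → 102
  → #FF6666
10% tone:
  R: 255 + 0.1×(128−255) = 255 − 12.7 = 242.3 → 242
  G: 0 + 0.1×(128−0) = 0 + 12.8 = 12.8 → 13
  B: 0 + 0.1×(128−0) = 0 + 12.8 = 12.8 → 13
  → #F20D0D

#FF6666, #F20D0D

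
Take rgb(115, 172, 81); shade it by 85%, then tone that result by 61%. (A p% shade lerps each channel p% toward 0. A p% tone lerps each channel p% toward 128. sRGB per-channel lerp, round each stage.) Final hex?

Per channel, c → c + 0.85(0 − c):
  R: 115 + 0.85×(0−115) = 115 − 97.75 = 17.25 → 17
  G: 172 − 146.2 = 25.8 → 26
  B: 81 + 0.85×(0−81) = 81 − 68.85 = 12.15 → 12
After the shade: rgb(17, 26, 12) = #111A0C.
Lerp each channel 61% toward 128:
  R: 17 + 0.61×(128−17) = 17 + 67.71 = 84.71 → 85
  G: 26 + 0.61×(128−26) = 26 + 62.22 = 88.22 → 88
  B: 12 + 0.61×(128−12) = 12 + 70.76 = 82.76 → 83
rgb(85, 88, 83) = #555853.

#555853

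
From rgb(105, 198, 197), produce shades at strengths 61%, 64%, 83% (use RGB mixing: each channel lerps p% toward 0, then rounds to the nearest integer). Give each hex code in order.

#294d4d, #264747, #122221

61%: (105 − 64.05 = 40.95→41, 198 − 120.78 = 77.22→77, 197 − 120.17 = 76.83→77) → #294d4d
64%: (105 − 67.2 = 37.8→38, 198 − 126.72 = 71.28→71, 197 − 126.08 = 70.92→71) → #264747
83%: (105 − 87.15 = 17.85→18, 198 − 164.34 = 33.66→34, 197 − 163.51 = 33.49→33) → #122221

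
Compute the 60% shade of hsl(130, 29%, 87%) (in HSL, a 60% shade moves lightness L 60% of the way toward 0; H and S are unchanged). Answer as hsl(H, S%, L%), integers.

hsl(130, 29%, 35%)

L moves 60% from 87 toward 0: 87 − 52.2 = 34.8 → 35.
H and S are unchanged.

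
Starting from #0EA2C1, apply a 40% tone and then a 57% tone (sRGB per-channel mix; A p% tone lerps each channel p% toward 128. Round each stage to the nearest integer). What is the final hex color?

#638991

#0EA2C1 is rgb(14, 162, 193).
A 40% tone moves each channel 40% toward 128:
  R: 14 + 0.4×(128−14) = 14 + 45.6 = 59.6 → 60
  G: 162 + 0.4×(128−162) = 162 − 13.6 = 148.4 → 148
  B: 193 + 0.4×(128−193) = 193 − 26 = 167 → 167
After the tone: rgb(60, 148, 167) = #3C94A7.
Lerp each channel 57% toward 128:
  R: 60 + 0.57×(128−60) = 60 + 38.76 = 98.76 → 99
  G: 148 + 0.57×(128−148) = 148 − 11.4 = 136.6 → 137
  B: 167 − 22.23 = 144.77 → 145
rgb(99, 137, 145) = #638991.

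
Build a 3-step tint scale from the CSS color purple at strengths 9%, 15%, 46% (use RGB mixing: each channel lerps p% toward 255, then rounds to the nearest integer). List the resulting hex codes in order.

#8B178B, #932693, #BA75BA

CSS purple is rgb(128, 0, 128).
9%: (128 + 11.43 = 139.43→139, 0 + 22.95 = 22.95→23, 128 + 11.43 = 139.43→139) → #8B178B
15%: (128 + 19.05 = 147.05→147, 0 + 38.25 = 38.25→38, 128 + 19.05 = 147.05→147) → #932693
46%: (128 + 58.42 = 186.42→186, 0 + 117.3 = 117.3→117, 128 + 58.42 = 186.42→186) → #BA75BA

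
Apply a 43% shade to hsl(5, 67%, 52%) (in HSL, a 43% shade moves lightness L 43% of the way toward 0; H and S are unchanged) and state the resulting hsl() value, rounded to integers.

L moves 43% from 52 toward 0: 52 − 22.36 = 29.64 → 30.
H and S are unchanged.

hsl(5, 67%, 30%)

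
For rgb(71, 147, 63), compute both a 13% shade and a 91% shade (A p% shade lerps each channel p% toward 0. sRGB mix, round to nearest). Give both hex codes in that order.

13% shade:
  R: 71 − 9.23 = 61.77 → 62
  G: 147 + 0.13×(0−147) = 147 − 19.11 = 127.89 → 128
  B: 63 + 0.13×(0−63) = 63 − 8.19 = 54.81 → 55
  → #3e8037
91% shade:
  R: 71 + 0.91×(0−71) = 71 − 64.61 = 6.39 → 6
  G: 147 + 0.91×(0−147) = 147 − 133.77 = 13.23 → 13
  B: 63 + 0.91×(0−63) = 63 − 57.33 = 5.67 → 6
  → #060d06

#3e8037, #060d06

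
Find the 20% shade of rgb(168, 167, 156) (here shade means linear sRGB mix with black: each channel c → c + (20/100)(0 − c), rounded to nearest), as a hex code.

Per channel, c → c + 0.2(0 − c):
  R: 168 + 0.2×(0−168) = 168 − 33.6 = 134.4 → 134
  G: 167 + 0.2×(0−167) = 167 − 33.4 = 133.6 → 134
  B: 156 + 0.2×(0−156) = 156 − 31.2 = 124.8 → 125
rgb(134, 134, 125) = #86867D.

#86867D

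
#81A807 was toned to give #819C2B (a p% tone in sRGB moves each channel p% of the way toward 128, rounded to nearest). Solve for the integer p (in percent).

#81A807 is rgb(129, 168, 7); #819C2B is rgb(129, 156, 43).
On the B channel (widest range): 43 ≈ 7 + (p/100)(128 − 7), so p ≈ 100×(43 − 7)/(128 − 7) = 3600/121 = 29.75.
p = 30 reproduces all three channels after rounding.

30%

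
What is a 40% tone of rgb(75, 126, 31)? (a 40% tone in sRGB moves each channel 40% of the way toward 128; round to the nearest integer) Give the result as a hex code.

#607f46

A 40% tone moves each channel 40% toward 128:
  R: 75 + 0.4×(128−75) = 75 + 21.2 = 96.2 → 96
  G: 126 + 0.4×(128−126) = 126 + 0.8 = 126.8 → 127
  B: 31 + 38.8 = 69.8 → 70
rgb(96, 127, 70) = #607f46.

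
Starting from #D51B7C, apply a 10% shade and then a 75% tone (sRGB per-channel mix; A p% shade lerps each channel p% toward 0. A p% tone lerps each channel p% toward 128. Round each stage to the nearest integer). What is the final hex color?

#90667C

#D51B7C is rgb(213, 27, 124).
A 10% shade moves each channel 10% toward 0:
  R: 213 − 21.3 = 191.7 → 192
  G: 27 − 2.7 = 24.3 → 24
  B: 124 + 0.1×(0−124) = 124 − 12.4 = 111.6 → 112
After the shade: rgb(192, 24, 112) = #C01870.
Lerp each channel 75% toward 128:
  R: 192 − 48 = 144 → 144
  G: 24 + 0.75×(128−24) = 24 + 78 = 102 → 102
  B: 112 + 0.75×(128−112) = 112 + 12 = 124 → 124
rgb(144, 102, 124) = #90667C.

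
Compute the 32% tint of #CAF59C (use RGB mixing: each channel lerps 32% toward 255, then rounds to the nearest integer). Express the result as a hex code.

#CAF59C is rgb(202, 245, 156).
A 32% tint moves each channel 32% toward 255:
  R: 202 + 0.32×(255−202) = 202 + 16.96 = 218.96 → 219
  G: 245 + 0.32×(255−245) = 245 + 3.2 = 248.2 → 248
  B: 156 + 31.68 = 187.68 → 188
rgb(219, 248, 188) = #DBF8BC.

#DBF8BC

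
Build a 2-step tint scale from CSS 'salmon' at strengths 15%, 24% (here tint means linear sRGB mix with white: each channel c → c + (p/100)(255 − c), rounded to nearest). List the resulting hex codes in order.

CSS salmon is rgb(250, 128, 114).
15%: (250 + 0.75 = 250.75→251, 128 + 19.05 = 147.05→147, 114 + 21.15 = 135.15→135) → #fb9387
24%: (250 + 1.2 = 251.2→251, 128 + 30.48 = 158.48→158, 114 + 33.84 = 147.84→148) → #fb9e94

#fb9387, #fb9e94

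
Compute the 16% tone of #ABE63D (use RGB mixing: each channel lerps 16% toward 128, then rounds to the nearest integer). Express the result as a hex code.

#A4D648

#ABE63D is rgb(171, 230, 61).
Per channel, c → c + 0.16(128 − c):
  R: 171 + 0.16×(128−171) = 171 − 6.88 = 164.12 → 164
  G: 230 − 16.32 = 213.68 → 214
  B: 61 + 0.16×(128−61) = 61 + 10.72 = 71.72 → 72
rgb(164, 214, 72) = #A4D648.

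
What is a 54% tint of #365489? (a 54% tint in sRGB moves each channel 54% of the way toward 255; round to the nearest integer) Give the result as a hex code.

#365489 is rgb(54, 84, 137).
A 54% tint moves each channel 54% toward 255:
  R: 54 + 108.54 = 162.54 → 163
  G: 84 + 92.34 = 176.34 → 176
  B: 137 + 0.54×(255−137) = 137 + 63.72 = 200.72 → 201
rgb(163, 176, 201) = #a3b0c9.

#a3b0c9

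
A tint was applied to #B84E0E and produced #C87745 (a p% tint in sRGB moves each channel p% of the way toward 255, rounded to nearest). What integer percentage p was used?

#B84E0E is rgb(184, 78, 14); #C87745 is rgb(200, 119, 69).
On the B channel (widest range): 69 ≈ 14 + (p/100)(255 − 14), so p ≈ 100×(69 − 14)/(255 − 14) = 5500/241 = 22.82.
p = 23 reproduces all three channels after rounding.

23%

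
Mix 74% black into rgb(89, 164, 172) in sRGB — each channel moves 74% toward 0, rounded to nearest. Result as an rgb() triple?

rgb(23, 43, 45)

Per channel, c → c + 0.74(0 − c):
  R: 89 − 65.86 = 23.14 → 23
  G: 164 − 121.36 = 42.64 → 43
  B: 172 − 127.28 = 44.72 → 45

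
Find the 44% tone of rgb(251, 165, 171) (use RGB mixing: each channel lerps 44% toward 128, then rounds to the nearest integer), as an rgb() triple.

rgb(197, 149, 152)

Lerp each channel 44% toward 128:
  R: 251 + 0.44×(128−251) = 251 − 54.12 = 196.88 → 197
  G: 165 − 16.28 = 148.72 → 149
  B: 171 − 18.92 = 152.08 → 152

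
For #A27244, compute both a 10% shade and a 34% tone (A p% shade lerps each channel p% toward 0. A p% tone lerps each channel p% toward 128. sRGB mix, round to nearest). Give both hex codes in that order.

#A27244 is rgb(162, 114, 68).
10% shade:
  R: 162 + 0.1×(0−162) = 162 − 16.2 = 145.8 → 146
  G: 114 + 0.1×(0−114) = 114 − 11.4 = 102.6 → 103
  B: 68 + 0.1×(0−68) = 68 − 6.8 = 61.2 → 61
  → #92673D
34% tone:
  R: 162 + 0.34×(128−162) = 162 − 11.56 = 150.44 → 150
  G: 114 + 4.76 = 118.76 → 119
  B: 68 + 20.4 = 88.4 → 88
  → #967758

#92673D, #967758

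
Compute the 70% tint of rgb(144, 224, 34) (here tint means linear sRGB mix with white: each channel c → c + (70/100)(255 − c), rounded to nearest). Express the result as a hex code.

Per channel, c → c + 0.7(255 − c):
  R: 144 + 0.7×(255−144) = 144 + 77.7 = 221.7 → 222
  G: 224 + 0.7×(255−224) = 224 + 21.7 = 245.7 → 246
  B: 34 + 0.7×(255−34) = 34 + 154.7 = 188.7 → 189
rgb(222, 246, 189) = #DEF6BD.

#DEF6BD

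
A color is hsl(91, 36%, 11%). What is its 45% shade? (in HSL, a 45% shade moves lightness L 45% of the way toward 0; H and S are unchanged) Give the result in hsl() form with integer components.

L moves 45% from 11 toward 0: 11 − 4.95 = 6.05 → 6.
H and S are unchanged.

hsl(91, 36%, 6%)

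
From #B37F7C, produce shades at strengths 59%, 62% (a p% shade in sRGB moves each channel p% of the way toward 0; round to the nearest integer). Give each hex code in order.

#493433, #44302F

#B37F7C is rgb(179, 127, 124).
59%: (179 − 105.61 = 73.39→73, 127 − 74.93 = 52.07→52, 124 − 73.16 = 50.84→51) → #493433
62%: (179 − 110.98 = 68.02→68, 127 − 78.74 = 48.26→48, 124 − 76.88 = 47.12→47) → #44302F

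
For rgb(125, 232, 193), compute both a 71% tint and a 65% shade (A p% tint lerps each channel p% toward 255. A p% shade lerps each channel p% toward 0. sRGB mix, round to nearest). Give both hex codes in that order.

#D9F8ED, #2C5144

71% tint:
  R: 125 + 0.71×(255−125) = 125 + 92.3 = 217.3 → 217
  G: 232 + 0.71×(255−232) = 232 + 16.33 = 248.33 → 248
  B: 193 + 44.02 = 237.02 → 237
  → #D9F8ED
65% shade:
  R: 125 + 0.65×(0−125) = 125 − 81.25 = 43.75 → 44
  G: 232 − 150.8 = 81.2 → 81
  B: 193 − 125.45 = 67.55 → 68
  → #2C5144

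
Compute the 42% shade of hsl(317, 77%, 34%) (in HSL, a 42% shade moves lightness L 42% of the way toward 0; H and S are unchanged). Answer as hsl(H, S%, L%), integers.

hsl(317, 77%, 20%)

L moves 42% from 34 toward 0: 34 − 14.28 = 19.72 → 20.
H and S are unchanged.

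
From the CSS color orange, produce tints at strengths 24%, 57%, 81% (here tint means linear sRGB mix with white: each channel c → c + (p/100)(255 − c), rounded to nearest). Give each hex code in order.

CSS orange is rgb(255, 165, 0).
24%: (255→255, 165 + 21.6 = 186.6→187, 0 + 61.2 = 61.2→61) → #FFBB3D
57%: (255→255, 165 + 51.3 = 216.3→216, 0 + 145.35 = 145.35→145) → #FFD891
81%: (255→255, 165 + 72.9 = 237.9→238, 0 + 206.55 = 206.55→207) → #FFEECF

#FFBB3D, #FFD891, #FFEECF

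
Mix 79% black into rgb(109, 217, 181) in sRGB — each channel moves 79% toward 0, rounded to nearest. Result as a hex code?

Per channel, c → c + 0.79(0 − c):
  R: 109 + 0.79×(0−109) = 109 − 86.11 = 22.89 → 23
  G: 217 − 171.43 = 45.57 → 46
  B: 181 + 0.79×(0−181) = 181 − 142.99 = 38.01 → 38
rgb(23, 46, 38) = #172e26.

#172e26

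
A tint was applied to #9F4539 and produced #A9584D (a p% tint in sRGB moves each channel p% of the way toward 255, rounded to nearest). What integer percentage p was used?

#9F4539 is rgb(159, 69, 57); #A9584D is rgb(169, 88, 77).
On the B channel (widest range): 77 ≈ 57 + (p/100)(255 − 57), so p ≈ 100×(77 − 57)/(255 − 57) = 2000/198 = 10.10.
p = 10 reproduces all three channels after rounding.

10%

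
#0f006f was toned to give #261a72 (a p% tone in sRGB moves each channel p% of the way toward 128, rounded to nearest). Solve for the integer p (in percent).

20%

#0f006f is rgb(15, 0, 111); #261a72 is rgb(38, 26, 114).
On the G channel (widest range): 26 ≈ 0 + (p/100)(128 − 0), so p ≈ 100×(26 − 0)/(128 − 0) = 2600/128 = 20.31.
p = 20 reproduces all three channels after rounding.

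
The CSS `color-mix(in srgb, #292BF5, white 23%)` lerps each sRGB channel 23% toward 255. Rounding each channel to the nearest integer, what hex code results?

#292BF5 is rgb(41, 43, 245).
Per channel, c → c + 0.23(255 − c):
  R: 41 + 0.23×(255−41) = 41 + 49.22 = 90.22 → 90
  G: 43 + 48.76 = 91.76 → 92
  B: 245 + 2.3 = 247.3 → 247
rgb(90, 92, 247) = #5A5CF7.

#5A5CF7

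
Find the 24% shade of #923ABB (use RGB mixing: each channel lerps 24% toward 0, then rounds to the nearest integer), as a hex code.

#923ABB is rgb(146, 58, 187).
Lerp each channel 24% toward 0:
  R: 146 − 35.04 = 110.96 → 111
  G: 58 − 13.92 = 44.08 → 44
  B: 187 + 0.24×(0−187) = 187 − 44.88 = 142.12 → 142
rgb(111, 44, 142) = #6F2C8E.

#6F2C8E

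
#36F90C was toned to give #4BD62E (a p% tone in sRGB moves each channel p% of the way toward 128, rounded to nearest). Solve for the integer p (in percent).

#36F90C is rgb(54, 249, 12); #4BD62E is rgb(75, 214, 46).
On the G channel (widest range): 214 ≈ 249 + (p/100)(128 − 249), so p ≈ 100×(214 − 249)/(128 − 249) = -3500/-121 = 28.93.
p = 29 reproduces all three channels after rounding.

29%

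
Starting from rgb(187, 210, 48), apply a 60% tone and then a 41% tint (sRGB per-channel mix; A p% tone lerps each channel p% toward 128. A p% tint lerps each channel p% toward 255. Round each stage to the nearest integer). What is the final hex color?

#c2c8a1

Lerp each channel 60% toward 128:
  R: 187 − 35.4 = 151.6 → 152
  G: 210 − 49.2 = 160.8 → 161
  B: 48 + 48 = 96 → 96
After the tone: rgb(152, 161, 96) = #98a160.
A 41% tint moves each channel 41% toward 255:
  R: 152 + 0.41×(255−152) = 152 + 42.23 = 194.23 → 194
  G: 161 + 0.41×(255−161) = 161 + 38.54 = 199.54 → 200
  B: 96 + 0.41×(255−96) = 96 + 65.19 = 161.19 → 161
rgb(194, 200, 161) = #c2c8a1.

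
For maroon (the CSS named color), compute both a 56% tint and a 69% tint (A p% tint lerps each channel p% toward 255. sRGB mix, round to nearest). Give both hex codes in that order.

#c78f8f, #d8b0b0

CSS maroon is rgb(128, 0, 0).
56% tint:
  R: 128 + 0.56×(255−128) = 128 + 71.12 = 199.12 → 199
  G: 0 + 0.56×(255−0) = 0 + 142.8 = 142.8 → 143
  B: 0 + 0.56×(255−0) = 0 + 142.8 = 142.8 → 143
  → #c78f8f
69% tint:
  R: 128 + 0.69×(255−128) = 128 + 87.63 = 215.63 → 216
  G: 0 + 0.69×(255−0) = 0 + 175.95 = 175.95 → 176
  B: 0 + 0.69×(255−0) = 0 + 175.95 = 175.95 → 176
  → #d8b0b0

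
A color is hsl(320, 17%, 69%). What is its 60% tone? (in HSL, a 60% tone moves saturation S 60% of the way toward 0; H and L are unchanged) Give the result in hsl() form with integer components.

hsl(320, 7%, 69%)

S moves 60% from 17 toward 0: 17 − 10.2 = 6.8 → 7.
H and L are unchanged.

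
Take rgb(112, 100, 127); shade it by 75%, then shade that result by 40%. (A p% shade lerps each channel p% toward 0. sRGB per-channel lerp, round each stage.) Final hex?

#110F13

A 75% shade moves each channel 75% toward 0:
  R: 112 + 0.75×(0−112) = 112 − 84 = 28 → 28
  G: 100 + 0.75×(0−100) = 100 − 75 = 25 → 25
  B: 127 − 95.25 = 31.75 → 32
After the shade: rgb(28, 25, 32) = #1C1920.
Per channel, c → c + 0.4(0 − c):
  R: 28 + 0.4×(0−28) = 28 − 11.2 = 16.8 → 17
  G: 25 − 10 = 15 → 15
  B: 32 − 12.8 = 19.2 → 19
rgb(17, 15, 19) = #110F13.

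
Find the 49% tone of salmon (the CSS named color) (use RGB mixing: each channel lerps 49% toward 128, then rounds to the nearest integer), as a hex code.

#BE8079

CSS salmon is rgb(250, 128, 114).
A 49% tone moves each channel 49% toward 128:
  R: 250 + 0.49×(128−250) = 250 − 59.78 = 190.22 → 190
  G: 128 + 0 = 128 → 128
  B: 114 + 0.49×(128−114) = 114 + 6.86 = 120.86 → 121
rgb(190, 128, 121) = #BE8079.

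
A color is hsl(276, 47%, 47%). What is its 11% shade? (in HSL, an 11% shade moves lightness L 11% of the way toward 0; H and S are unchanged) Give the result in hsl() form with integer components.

L moves 11% from 47 toward 0: 47 − 5.17 = 41.83 → 42.
H and S are unchanged.

hsl(276, 47%, 42%)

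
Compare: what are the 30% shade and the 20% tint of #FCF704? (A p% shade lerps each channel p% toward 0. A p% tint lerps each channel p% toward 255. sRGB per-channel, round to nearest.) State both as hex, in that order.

#FCF704 is rgb(252, 247, 4).
30% shade:
  R: 252 + 0.3×(0−252) = 252 − 75.6 = 176.4 → 176
  G: 247 + 0.3×(0−247) = 247 − 74.1 = 172.9 → 173
  B: 4 + 0.3×(0−4) = 4 − 1.2 = 2.8 → 3
  → #B0AD03
20% tint:
  R: 252 + 0.6 = 252.6 → 253
  G: 247 + 1.6 = 248.6 → 249
  B: 4 + 0.2×(255−4) = 4 + 50.2 = 54.2 → 54
  → #FDF936

#B0AD03, #FDF936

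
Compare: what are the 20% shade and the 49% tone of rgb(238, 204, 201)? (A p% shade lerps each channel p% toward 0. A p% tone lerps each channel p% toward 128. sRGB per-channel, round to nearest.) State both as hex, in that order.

#bea3a1, #b8a7a5

20% shade:
  R: 238 − 47.6 = 190.4 → 190
  G: 204 − 40.8 = 163.2 → 163
  B: 201 + 0.2×(0−201) = 201 − 40.2 = 160.8 → 161
  → #bea3a1
49% tone:
  R: 238 − 53.9 = 184.1 → 184
  G: 204 − 37.24 = 166.76 → 167
  B: 201 − 35.77 = 165.23 → 165
  → #b8a7a5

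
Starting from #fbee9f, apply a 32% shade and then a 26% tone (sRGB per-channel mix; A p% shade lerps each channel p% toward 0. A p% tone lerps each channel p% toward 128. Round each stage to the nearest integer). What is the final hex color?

#fbee9f is rgb(251, 238, 159).
Lerp each channel 32% toward 0:
  R: 251 − 80.32 = 170.68 → 171
  G: 238 − 76.16 = 161.84 → 162
  B: 159 − 50.88 = 108.12 → 108
After the shade: rgb(171, 162, 108) = #aba26c.
Lerp each channel 26% toward 128:
  R: 171 + 0.26×(128−171) = 171 − 11.18 = 159.82 → 160
  G: 162 − 8.84 = 153.16 → 153
  B: 108 + 0.26×(128−108) = 108 + 5.2 = 113.2 → 113
rgb(160, 153, 113) = #a09971.

#a09971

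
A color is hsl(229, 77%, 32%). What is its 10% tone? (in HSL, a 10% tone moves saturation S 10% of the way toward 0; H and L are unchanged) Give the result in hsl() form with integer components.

S moves 10% from 77 toward 0: 77 − 7.7 = 69.3 → 69.
H and L are unchanged.

hsl(229, 69%, 32%)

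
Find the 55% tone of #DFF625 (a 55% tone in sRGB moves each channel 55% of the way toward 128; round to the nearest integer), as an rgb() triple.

#DFF625 is rgb(223, 246, 37).
Lerp each channel 55% toward 128:
  R: 223 + 0.55×(128−223) = 223 − 52.25 = 170.75 → 171
  G: 246 − 64.9 = 181.1 → 181
  B: 37 + 0.55×(128−37) = 37 + 50.05 = 87.05 → 87

rgb(171, 181, 87)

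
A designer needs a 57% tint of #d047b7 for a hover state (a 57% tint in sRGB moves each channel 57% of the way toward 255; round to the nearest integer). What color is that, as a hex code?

#d047b7 is rgb(208, 71, 183).
A 57% tint moves each channel 57% toward 255:
  R: 208 + 0.57×(255−208) = 208 + 26.79 = 234.79 → 235
  G: 71 + 0.57×(255−71) = 71 + 104.88 = 175.88 → 176
  B: 183 + 0.57×(255−183) = 183 + 41.04 = 224.04 → 224
rgb(235, 176, 224) = #ebb0e0.

#ebb0e0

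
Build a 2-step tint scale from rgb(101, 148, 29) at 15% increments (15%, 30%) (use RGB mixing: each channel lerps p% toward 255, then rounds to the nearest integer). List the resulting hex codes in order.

#7ca43f, #93b461

15%: (101 + 23.1 = 124.1→124, 148 + 16.05 = 164.05→164, 29 + 33.9 = 62.9→63) → #7ca43f
30%: (101 + 46.2 = 147.2→147, 148 + 32.1 = 180.1→180, 29 + 67.8 = 96.8→97) → #93b461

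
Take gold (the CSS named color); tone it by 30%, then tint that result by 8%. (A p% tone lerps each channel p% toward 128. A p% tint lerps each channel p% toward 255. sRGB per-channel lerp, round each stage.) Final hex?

CSS gold is rgb(255, 215, 0).
Per channel, c → c + 0.3(128 − c):
  R: 255 − 38.1 = 216.9 → 217
  G: 215 − 26.1 = 188.9 → 189
  B: 0 + 0.3×(128−0) = 0 + 38.4 = 38.4 → 38
After the tone: rgb(217, 189, 38) = #D9BD26.
Per channel, c → c + 0.08(255 − c):
  R: 217 + 0.08×(255−217) = 217 + 3.04 = 220.04 → 220
  G: 189 + 0.08×(255−189) = 189 + 5.28 = 194.28 → 194
  B: 38 + 17.36 = 55.36 → 55
rgb(220, 194, 55) = #DCC237.

#DCC237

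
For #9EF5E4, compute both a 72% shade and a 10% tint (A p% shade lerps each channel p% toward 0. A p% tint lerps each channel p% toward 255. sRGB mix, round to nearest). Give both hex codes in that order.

#9EF5E4 is rgb(158, 245, 228).
72% shade:
  R: 158 + 0.72×(0−158) = 158 − 113.76 = 44.24 → 44
  G: 245 + 0.72×(0−245) = 245 − 176.4 = 68.6 → 69
  B: 228 + 0.72×(0−228) = 228 − 164.16 = 63.84 → 64
  → #2C4540
10% tint:
  R: 158 + 0.1×(255−158) = 158 + 9.7 = 167.7 → 168
  G: 245 + 0.1×(255−245) = 245 + 1 = 246 → 246
  B: 228 + 0.1×(255−228) = 228 + 2.7 = 230.7 → 231
  → #A8F6E7

#2C4540, #A8F6E7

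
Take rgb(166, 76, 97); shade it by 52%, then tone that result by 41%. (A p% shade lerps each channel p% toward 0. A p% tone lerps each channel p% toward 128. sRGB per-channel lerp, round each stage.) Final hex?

Per channel, c → c + 0.52(0 − c):
  R: 166 + 0.52×(0−166) = 166 − 86.32 = 79.68 → 80
  G: 76 + 0.52×(0−76) = 76 − 39.52 = 36.48 → 36
  B: 97 + 0.52×(0−97) = 97 − 50.44 = 46.56 → 47
After the shade: rgb(80, 36, 47) = #50242F.
A 41% tone moves each channel 41% toward 128:
  R: 80 + 0.41×(128−80) = 80 + 19.68 = 99.68 → 100
  G: 36 + 0.41×(128−36) = 36 + 37.72 = 73.72 → 74
  B: 47 + 33.21 = 80.21 → 80
rgb(100, 74, 80) = #644A50.

#644A50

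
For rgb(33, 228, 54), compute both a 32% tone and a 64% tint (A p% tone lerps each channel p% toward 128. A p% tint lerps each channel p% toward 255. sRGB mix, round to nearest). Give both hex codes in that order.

32% tone:
  R: 33 + 0.32×(128−33) = 33 + 30.4 = 63.4 → 63
  G: 228 − 32 = 196 → 196
  B: 54 + 23.68 = 77.68 → 78
  → #3FC44E
64% tint:
  R: 33 + 0.64×(255−33) = 33 + 142.08 = 175.08 → 175
  G: 228 + 0.64×(255−228) = 228 + 17.28 = 245.28 → 245
  B: 54 + 128.64 = 182.64 → 183
  → #AFF5B7

#3FC44E, #AFF5B7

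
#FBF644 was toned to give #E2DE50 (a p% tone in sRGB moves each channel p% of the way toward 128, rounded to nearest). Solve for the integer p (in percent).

20%

#FBF644 is rgb(251, 246, 68); #E2DE50 is rgb(226, 222, 80).
On the R channel (widest range): 226 ≈ 251 + (p/100)(128 − 251), so p ≈ 100×(226 − 251)/(128 − 251) = -2500/-123 = 20.33.
p = 20 reproduces all three channels after rounding.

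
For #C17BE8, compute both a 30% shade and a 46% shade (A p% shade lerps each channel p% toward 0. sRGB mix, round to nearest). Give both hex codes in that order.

#C17BE8 is rgb(193, 123, 232).
30% shade:
  R: 193 + 0.3×(0−193) = 193 − 57.9 = 135.1 → 135
  G: 123 − 36.9 = 86.1 → 86
  B: 232 + 0.3×(0−232) = 232 − 69.6 = 162.4 → 162
  → #8756A2
46% shade:
  R: 193 − 88.78 = 104.22 → 104
  G: 123 + 0.46×(0−123) = 123 − 56.58 = 66.42 → 66
  B: 232 − 106.72 = 125.28 → 125
  → #68427D

#8756A2, #68427D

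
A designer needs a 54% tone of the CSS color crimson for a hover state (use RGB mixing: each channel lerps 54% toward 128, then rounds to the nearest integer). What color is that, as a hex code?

CSS crimson is rgb(220, 20, 60).
A 54% tone moves each channel 54% toward 128:
  R: 220 + 0.54×(128−220) = 220 − 49.68 = 170.32 → 170
  G: 20 + 0.54×(128−20) = 20 + 58.32 = 78.32 → 78
  B: 60 + 0.54×(128−60) = 60 + 36.72 = 96.72 → 97
rgb(170, 78, 97) = #AA4E61.

#AA4E61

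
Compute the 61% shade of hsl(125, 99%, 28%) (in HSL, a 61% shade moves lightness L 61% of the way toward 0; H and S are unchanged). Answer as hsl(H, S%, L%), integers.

hsl(125, 99%, 11%)

L moves 61% from 28 toward 0: 28 − 17.08 = 10.92 → 11.
H and S are unchanged.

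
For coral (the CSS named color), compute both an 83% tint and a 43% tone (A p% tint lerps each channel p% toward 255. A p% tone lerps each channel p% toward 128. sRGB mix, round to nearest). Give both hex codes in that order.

CSS coral is rgb(255, 127, 80).
83% tint:
  R: 255 + 0.83×(255−255) = 255 + 0 = 255 → 255
  G: 127 + 0.83×(255−127) = 127 + 106.24 = 233.24 → 233
  B: 80 + 0.83×(255−80) = 80 + 145.25 = 225.25 → 225
  → #FFE9E1
43% tone:
  R: 255 − 54.61 = 200.39 → 200
  G: 127 + 0.43 = 127.43 → 127
  B: 80 + 0.43×(128−80) = 80 + 20.64 = 100.64 → 101
  → #C87F65

#FFE9E1, #C87F65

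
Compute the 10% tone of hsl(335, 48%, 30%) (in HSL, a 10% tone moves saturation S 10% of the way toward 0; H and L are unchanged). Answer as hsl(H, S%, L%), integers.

hsl(335, 43%, 30%)

S moves 10% from 48 toward 0: 48 − 4.8 = 43.2 → 43.
H and L are unchanged.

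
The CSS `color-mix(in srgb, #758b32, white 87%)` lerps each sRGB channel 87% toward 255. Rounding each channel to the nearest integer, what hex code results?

#758b32 is rgb(117, 139, 50).
Lerp each channel 87% toward 255:
  R: 117 + 120.06 = 237.06 → 237
  G: 139 + 100.92 = 239.92 → 240
  B: 50 + 0.87×(255−50) = 50 + 178.35 = 228.35 → 228
rgb(237, 240, 228) = #edf0e4.

#edf0e4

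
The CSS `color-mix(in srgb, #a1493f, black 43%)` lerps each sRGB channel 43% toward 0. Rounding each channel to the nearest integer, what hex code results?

#5c2a24

#a1493f is rgb(161, 73, 63).
A 43% shade moves each channel 43% toward 0:
  R: 161 + 0.43×(0−161) = 161 − 69.23 = 91.77 → 92
  G: 73 − 31.39 = 41.61 → 42
  B: 63 − 27.09 = 35.91 → 36
rgb(92, 42, 36) = #5c2a24.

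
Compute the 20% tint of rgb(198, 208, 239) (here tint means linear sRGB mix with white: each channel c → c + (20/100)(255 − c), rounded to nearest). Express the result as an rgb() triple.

Per channel, c → c + 0.2(255 − c):
  R: 198 + 0.2×(255−198) = 198 + 11.4 = 209.4 → 209
  G: 208 + 0.2×(255−208) = 208 + 9.4 = 217.4 → 217
  B: 239 + 0.2×(255−239) = 239 + 3.2 = 242.2 → 242

rgb(209, 217, 242)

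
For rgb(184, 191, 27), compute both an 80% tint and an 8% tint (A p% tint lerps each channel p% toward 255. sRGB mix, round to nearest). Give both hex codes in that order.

#F1F2D1, #BEC42D

80% tint:
  R: 184 + 56.8 = 240.8 → 241
  G: 191 + 0.8×(255−191) = 191 + 51.2 = 242.2 → 242
  B: 27 + 182.4 = 209.4 → 209
  → #F1F2D1
8% tint:
  R: 184 + 0.08×(255−184) = 184 + 5.68 = 189.68 → 190
  G: 191 + 5.12 = 196.12 → 196
  B: 27 + 0.08×(255−27) = 27 + 18.24 = 45.24 → 45
  → #BEC42D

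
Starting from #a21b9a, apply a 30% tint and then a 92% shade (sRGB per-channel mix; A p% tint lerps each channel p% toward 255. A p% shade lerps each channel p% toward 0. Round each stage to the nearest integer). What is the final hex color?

#0f080f

#a21b9a is rgb(162, 27, 154).
Per channel, c → c + 0.3(255 − c):
  R: 162 + 0.3×(255−162) = 162 + 27.9 = 189.9 → 190
  G: 27 + 0.3×(255−27) = 27 + 68.4 = 95.4 → 95
  B: 154 + 0.3×(255−154) = 154 + 30.3 = 184.3 → 184
After the tint: rgb(190, 95, 184) = #be5fb8.
Lerp each channel 92% toward 0:
  R: 190 + 0.92×(0−190) = 190 − 174.8 = 15.2 → 15
  G: 95 + 0.92×(0−95) = 95 − 87.4 = 7.6 → 8
  B: 184 − 169.28 = 14.72 → 15
rgb(15, 8, 15) = #0f080f.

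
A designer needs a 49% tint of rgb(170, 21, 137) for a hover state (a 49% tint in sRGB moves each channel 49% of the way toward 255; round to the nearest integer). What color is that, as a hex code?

#D488C3

Lerp each channel 49% toward 255:
  R: 170 + 41.65 = 211.65 → 212
  G: 21 + 0.49×(255−21) = 21 + 114.66 = 135.66 → 136
  B: 137 + 0.49×(255−137) = 137 + 57.82 = 194.82 → 195
rgb(212, 136, 195) = #D488C3.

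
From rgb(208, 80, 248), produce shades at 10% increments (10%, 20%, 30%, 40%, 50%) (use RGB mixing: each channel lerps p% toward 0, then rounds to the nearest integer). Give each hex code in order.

#BB48DF, #A640C6, #9238AE, #7D3095, #68287C

10%: (208 − 20.8 = 187.2→187, 80 − 8 = 72→72, 248 − 24.8 = 223.2→223) → #BB48DF
20%: (208 − 41.6 = 166.4→166, 80 − 16 = 64→64, 248 − 49.6 = 198.4→198) → #A640C6
30%: (208 − 62.4 = 145.6→146, 80 − 24 = 56→56, 248 − 74.4 = 173.6→174) → #9238AE
40%: (208 − 83.2 = 124.8→125, 80 − 32 = 48→48, 248 − 99.2 = 148.8→149) → #7D3095
50%: (208 − 104 = 104→104, 80 − 40 = 40→40, 248 − 124 = 124→124) → #68287C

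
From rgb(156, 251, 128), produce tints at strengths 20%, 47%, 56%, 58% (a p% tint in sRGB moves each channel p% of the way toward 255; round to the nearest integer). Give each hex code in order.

#B0FC99, #CBFDBC, #D3FDC7, #D5FDCA

20%: (156 + 19.8 = 175.8→176, 251 + 0.8 = 251.8→252, 128 + 25.4 = 153.4→153) → #B0FC99
47%: (156 + 46.53 = 202.53→203, 251 + 1.88 = 252.88→253, 128 + 59.69 = 187.69→188) → #CBFDBC
56%: (156 + 55.44 = 211.44→211, 251 + 2.24 = 253.24→253, 128 + 71.12 = 199.12→199) → #D3FDC7
58%: (156 + 57.42 = 213.42→213, 251 + 2.32 = 253.32→253, 128 + 73.66 = 201.66→202) → #D5FDCA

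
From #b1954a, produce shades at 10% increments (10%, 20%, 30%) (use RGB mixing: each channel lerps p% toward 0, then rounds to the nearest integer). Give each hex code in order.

#b1954a is rgb(177, 149, 74).
10%: (177 − 17.7 = 159.3→159, 149 − 14.9 = 134.1→134, 74 − 7.4 = 66.6→67) → #9f8643
20%: (177 − 35.4 = 141.6→142, 149 − 29.8 = 119.2→119, 74 − 14.8 = 59.2→59) → #8e773b
30%: (177 − 53.1 = 123.9→124, 149 − 44.7 = 104.3→104, 74 − 22.2 = 51.8→52) → #7c6834

#9f8643, #8e773b, #7c6834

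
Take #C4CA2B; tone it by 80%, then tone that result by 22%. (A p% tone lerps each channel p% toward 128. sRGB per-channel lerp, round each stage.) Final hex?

#8B8C73

#C4CA2B is rgb(196, 202, 43).
Lerp each channel 80% toward 128:
  R: 196 − 54.4 = 141.6 → 142
  G: 202 + 0.8×(128−202) = 202 − 59.2 = 142.8 → 143
  B: 43 + 0.8×(128−43) = 43 + 68 = 111 → 111
After the tone: rgb(142, 143, 111) = #8E8F6F.
Per channel, c → c + 0.22(128 − c):
  R: 142 + 0.22×(128−142) = 142 − 3.08 = 138.92 → 139
  G: 143 − 3.3 = 139.7 → 140
  B: 111 + 3.74 = 114.74 → 115
rgb(139, 140, 115) = #8B8C73.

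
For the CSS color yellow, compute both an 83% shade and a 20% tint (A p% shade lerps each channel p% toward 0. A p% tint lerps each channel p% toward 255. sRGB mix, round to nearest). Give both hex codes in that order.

#2B2B00, #FFFF33

CSS yellow is rgb(255, 255, 0).
83% shade:
  R: 255 − 211.65 = 43.35 → 43
  G: 255 − 211.65 = 43.35 → 43
  B: 0 + 0 = 0 → 0
  → #2B2B00
20% tint:
  R: 255 + 0.2×(255−255) = 255 + 0 = 255 → 255
  G: 255 + 0 = 255 → 255
  B: 0 + 0.2×(255−0) = 0 + 51 = 51 → 51
  → #FFFF33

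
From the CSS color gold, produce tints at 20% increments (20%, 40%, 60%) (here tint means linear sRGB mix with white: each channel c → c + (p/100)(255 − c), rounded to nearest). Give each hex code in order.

#FFDF33, #FFE766, #FFEF99

CSS gold is rgb(255, 215, 0).
20%: (255→255, 215 + 8 = 223→223, 0 + 51 = 51→51) → #FFDF33
40%: (255→255, 215 + 16 = 231→231, 0 + 102 = 102→102) → #FFE766
60%: (255→255, 215 + 24 = 239→239, 0 + 153 = 153→153) → #FFEF99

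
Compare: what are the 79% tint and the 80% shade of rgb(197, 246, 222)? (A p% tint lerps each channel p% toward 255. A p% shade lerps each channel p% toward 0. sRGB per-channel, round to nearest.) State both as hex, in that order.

79% tint:
  R: 197 + 45.82 = 242.82 → 243
  G: 246 + 7.11 = 253.11 → 253
  B: 222 + 0.79×(255−222) = 222 + 26.07 = 248.07 → 248
  → #F3FDF8
80% shade:
  R: 197 + 0.8×(0−197) = 197 − 157.6 = 39.4 → 39
  G: 246 − 196.8 = 49.2 → 49
  B: 222 − 177.6 = 44.4 → 44
  → #27312C

#F3FDF8, #27312C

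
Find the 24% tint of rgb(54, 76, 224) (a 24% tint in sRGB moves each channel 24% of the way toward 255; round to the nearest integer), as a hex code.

Per channel, c → c + 0.24(255 − c):
  R: 54 + 0.24×(255−54) = 54 + 48.24 = 102.24 → 102
  G: 76 + 0.24×(255−76) = 76 + 42.96 = 118.96 → 119
  B: 224 + 0.24×(255−224) = 224 + 7.44 = 231.44 → 231
rgb(102, 119, 231) = #6677E7.

#6677E7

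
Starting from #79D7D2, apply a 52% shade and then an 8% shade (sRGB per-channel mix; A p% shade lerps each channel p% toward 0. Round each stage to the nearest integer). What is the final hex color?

#355F5D

#79D7D2 is rgb(121, 215, 210).
Lerp each channel 52% toward 0:
  R: 121 + 0.52×(0−121) = 121 − 62.92 = 58.08 → 58
  G: 215 − 111.8 = 103.2 → 103
  B: 210 + 0.52×(0−210) = 210 − 109.2 = 100.8 → 101
After the shade: rgb(58, 103, 101) = #3A6765.
Per channel, c → c + 0.08(0 − c):
  R: 58 − 4.64 = 53.36 → 53
  G: 103 + 0.08×(0−103) = 103 − 8.24 = 94.76 → 95
  B: 101 + 0.08×(0−101) = 101 − 8.08 = 92.92 → 93
rgb(53, 95, 93) = #355F5D.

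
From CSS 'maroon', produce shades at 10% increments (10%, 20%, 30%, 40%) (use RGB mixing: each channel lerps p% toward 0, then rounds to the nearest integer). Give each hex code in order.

CSS maroon is rgb(128, 0, 0).
10%: (128 − 12.8 = 115.2→115, 0→0, 0→0) → #730000
20%: (128 − 25.6 = 102.4→102, 0→0, 0→0) → #660000
30%: (128 − 38.4 = 89.6→90, 0→0, 0→0) → #5a0000
40%: (128 − 51.2 = 76.8→77, 0→0, 0→0) → #4d0000

#730000, #660000, #5a0000, #4d0000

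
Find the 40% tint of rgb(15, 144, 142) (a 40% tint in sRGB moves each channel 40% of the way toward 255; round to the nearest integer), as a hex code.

#6fbcbb

Per channel, c → c + 0.4(255 − c):
  R: 15 + 96 = 111 → 111
  G: 144 + 0.4×(255−144) = 144 + 44.4 = 188.4 → 188
  B: 142 + 0.4×(255−142) = 142 + 45.2 = 187.2 → 187
rgb(111, 188, 187) = #6fbcbb.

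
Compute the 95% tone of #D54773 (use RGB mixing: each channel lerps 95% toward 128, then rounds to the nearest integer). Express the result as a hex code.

#D54773 is rgb(213, 71, 115).
Per channel, c → c + 0.95(128 − c):
  R: 213 + 0.95×(128−213) = 213 − 80.75 = 132.25 → 132
  G: 71 + 0.95×(128−71) = 71 + 54.15 = 125.15 → 125
  B: 115 + 0.95×(128−115) = 115 + 12.35 = 127.35 → 127
rgb(132, 125, 127) = #847D7F.

#847D7F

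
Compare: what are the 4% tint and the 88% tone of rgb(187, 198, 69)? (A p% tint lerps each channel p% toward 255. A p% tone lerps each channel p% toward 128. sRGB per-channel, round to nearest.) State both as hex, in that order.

#BEC84C, #878879

4% tint:
  R: 187 + 0.04×(255−187) = 187 + 2.72 = 189.72 → 190
  G: 198 + 0.04×(255−198) = 198 + 2.28 = 200.28 → 200
  B: 69 + 0.04×(255−69) = 69 + 7.44 = 76.44 → 76
  → #BEC84C
88% tone:
  R: 187 + 0.88×(128−187) = 187 − 51.92 = 135.08 → 135
  G: 198 − 61.6 = 136.4 → 136
  B: 69 + 0.88×(128−69) = 69 + 51.92 = 120.92 → 121
  → #878879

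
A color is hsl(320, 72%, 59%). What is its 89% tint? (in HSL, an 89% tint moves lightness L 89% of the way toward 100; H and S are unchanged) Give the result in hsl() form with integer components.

L moves 89% from 59 toward 100: 59 + 36.49 = 95.49 → 95.
H and S are unchanged.

hsl(320, 72%, 95%)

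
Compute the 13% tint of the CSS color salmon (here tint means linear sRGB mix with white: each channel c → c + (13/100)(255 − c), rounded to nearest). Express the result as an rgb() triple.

rgb(251, 145, 132)

CSS salmon is rgb(250, 128, 114).
Per channel, c → c + 0.13(255 − c):
  R: 250 + 0.65 = 250.65 → 251
  G: 128 + 0.13×(255−128) = 128 + 16.51 = 144.51 → 145
  B: 114 + 0.13×(255−114) = 114 + 18.33 = 132.33 → 132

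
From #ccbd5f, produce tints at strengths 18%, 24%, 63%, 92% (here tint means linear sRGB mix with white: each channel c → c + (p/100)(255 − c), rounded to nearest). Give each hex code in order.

#ccbd5f is rgb(204, 189, 95).
18%: (204 + 9.18 = 213.18→213, 189 + 11.88 = 200.88→201, 95 + 28.8 = 123.8→124) → #d5c97c
24%: (204 + 12.24 = 216.24→216, 189 + 15.84 = 204.84→205, 95 + 38.4 = 133.4→133) → #d8cd85
63%: (204 + 32.13 = 236.13→236, 189 + 41.58 = 230.58→231, 95 + 100.8 = 195.8→196) → #ece7c4
92%: (204 + 46.92 = 250.92→251, 189 + 60.72 = 249.72→250, 95 + 147.2 = 242.2→242) → #fbfaf2

#d5c97c, #d8cd85, #ece7c4, #fbfaf2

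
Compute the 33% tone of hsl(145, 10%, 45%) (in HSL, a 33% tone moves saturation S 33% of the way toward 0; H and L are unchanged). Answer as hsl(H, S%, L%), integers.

S moves 33% from 10 toward 0: 10 − 3.3 = 6.7 → 7.
H and L are unchanged.

hsl(145, 7%, 45%)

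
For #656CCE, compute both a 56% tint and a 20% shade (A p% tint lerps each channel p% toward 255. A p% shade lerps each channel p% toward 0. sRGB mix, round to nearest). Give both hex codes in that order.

#656CCE is rgb(101, 108, 206).
56% tint:
  R: 101 + 86.24 = 187.24 → 187
  G: 108 + 82.32 = 190.32 → 190
  B: 206 + 0.56×(255−206) = 206 + 27.44 = 233.44 → 233
  → #BBBEE9
20% shade:
  R: 101 + 0.2×(0−101) = 101 − 20.2 = 80.8 → 81
  G: 108 + 0.2×(0−108) = 108 − 21.6 = 86.4 → 86
  B: 206 + 0.2×(0−206) = 206 − 41.2 = 164.8 → 165
  → #5156A5

#BBBEE9, #5156A5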